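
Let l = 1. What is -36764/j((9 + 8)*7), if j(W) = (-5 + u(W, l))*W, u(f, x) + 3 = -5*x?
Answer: 404/17 ≈ 23.765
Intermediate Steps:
u(f, x) = -3 - 5*x
j(W) = -13*W (j(W) = (-5 + (-3 - 5*1))*W = (-5 + (-3 - 5))*W = (-5 - 8)*W = -13*W)
-36764/j((9 + 8)*7) = -36764*(-1/(91*(9 + 8))) = -36764/((-221*7)) = -36764/((-13*119)) = -36764/(-1547) = -36764*(-1/1547) = 404/17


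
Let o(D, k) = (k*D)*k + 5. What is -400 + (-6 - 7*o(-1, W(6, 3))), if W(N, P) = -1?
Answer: -434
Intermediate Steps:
o(D, k) = 5 + D*k**2 (o(D, k) = (D*k)*k + 5 = D*k**2 + 5 = 5 + D*k**2)
-400 + (-6 - 7*o(-1, W(6, 3))) = -400 + (-6 - 7*(5 - 1*(-1)**2)) = -400 + (-6 - 7*(5 - 1*1)) = -400 + (-6 - 7*(5 - 1)) = -400 + (-6 - 7*4) = -400 + (-6 - 28) = -400 - 34 = -434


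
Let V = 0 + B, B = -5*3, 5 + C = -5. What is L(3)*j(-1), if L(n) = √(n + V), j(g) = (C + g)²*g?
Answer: -242*I*√3 ≈ -419.16*I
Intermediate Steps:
C = -10 (C = -5 - 5 = -10)
B = -15
j(g) = g*(-10 + g)² (j(g) = (-10 + g)²*g = g*(-10 + g)²)
V = -15 (V = 0 - 15 = -15)
L(n) = √(-15 + n) (L(n) = √(n - 15) = √(-15 + n))
L(3)*j(-1) = √(-15 + 3)*(-(-10 - 1)²) = √(-12)*(-1*(-11)²) = (2*I*√3)*(-1*121) = (2*I*√3)*(-121) = -242*I*√3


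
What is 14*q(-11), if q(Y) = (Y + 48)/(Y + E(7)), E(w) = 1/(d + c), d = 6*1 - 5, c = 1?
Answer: -148/3 ≈ -49.333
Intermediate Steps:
d = 1 (d = 6 - 5 = 1)
E(w) = ½ (E(w) = 1/(1 + 1) = 1/2 = ½)
q(Y) = (48 + Y)/(½ + Y) (q(Y) = (Y + 48)/(Y + ½) = (48 + Y)/(½ + Y))
14*q(-11) = 14*(2*(48 - 11)/(1 + 2*(-11))) = 14*(2*37/(1 - 22)) = 14*(2*37/(-21)) = 14*(2*(-1/21)*37) = 14*(-74/21) = -148/3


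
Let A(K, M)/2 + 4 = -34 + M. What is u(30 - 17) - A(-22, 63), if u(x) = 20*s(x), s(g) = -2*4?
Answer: -210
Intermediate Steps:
s(g) = -8
A(K, M) = -76 + 2*M (A(K, M) = -8 + 2*(-34 + M) = -8 + (-68 + 2*M) = -76 + 2*M)
u(x) = -160 (u(x) = 20*(-8) = -160)
u(30 - 17) - A(-22, 63) = -160 - (-76 + 2*63) = -160 - (-76 + 126) = -160 - 1*50 = -160 - 50 = -210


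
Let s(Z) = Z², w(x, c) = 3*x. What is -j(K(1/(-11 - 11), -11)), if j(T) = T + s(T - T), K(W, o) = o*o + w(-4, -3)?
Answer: -109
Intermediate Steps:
K(W, o) = -12 + o² (K(W, o) = o*o + 3*(-4) = o² - 12 = -12 + o²)
j(T) = T (j(T) = T + (T - T)² = T + 0² = T + 0 = T)
-j(K(1/(-11 - 11), -11)) = -(-12 + (-11)²) = -(-12 + 121) = -1*109 = -109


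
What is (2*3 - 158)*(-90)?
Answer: 13680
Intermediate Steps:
(2*3 - 158)*(-90) = (6 - 158)*(-90) = -152*(-90) = 13680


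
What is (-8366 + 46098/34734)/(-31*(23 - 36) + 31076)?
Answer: -48423091/182231931 ≈ -0.26572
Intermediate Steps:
(-8366 + 46098/34734)/(-31*(23 - 36) + 31076) = (-8366 + 46098*(1/34734))/(-31*(-13) + 31076) = (-8366 + 7683/5789)/(403 + 31076) = -48423091/5789/31479 = -48423091/5789*1/31479 = -48423091/182231931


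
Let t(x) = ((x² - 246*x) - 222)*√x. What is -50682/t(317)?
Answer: -50682*√317/7064345 ≈ -0.12774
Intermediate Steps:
t(x) = √x*(-222 + x² - 246*x) (t(x) = (-222 + x² - 246*x)*√x = √x*(-222 + x² - 246*x))
-50682/t(317) = -50682*√317/(317*(-222 + 317² - 246*317)) = -50682*√317/(317*(-222 + 100489 - 77982)) = -50682*√317/7064345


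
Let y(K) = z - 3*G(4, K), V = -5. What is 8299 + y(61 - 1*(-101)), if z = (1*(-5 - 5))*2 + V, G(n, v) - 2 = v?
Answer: 7782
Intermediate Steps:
G(n, v) = 2 + v
z = -25 (z = (1*(-5 - 5))*2 - 5 = (1*(-10))*2 - 5 = -10*2 - 5 = -20 - 5 = -25)
y(K) = -31 - 3*K (y(K) = -25 - 3*(2 + K) = -25 + (-6 - 3*K) = -31 - 3*K)
8299 + y(61 - 1*(-101)) = 8299 + (-31 - 3*(61 - 1*(-101))) = 8299 + (-31 - 3*(61 + 101)) = 8299 + (-31 - 3*162) = 8299 + (-31 - 486) = 8299 - 517 = 7782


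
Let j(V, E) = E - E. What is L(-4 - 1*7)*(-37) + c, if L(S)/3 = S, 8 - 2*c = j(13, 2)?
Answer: 1225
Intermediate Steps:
j(V, E) = 0
c = 4 (c = 4 - 1/2*0 = 4 + 0 = 4)
L(S) = 3*S
L(-4 - 1*7)*(-37) + c = (3*(-4 - 1*7))*(-37) + 4 = (3*(-4 - 7))*(-37) + 4 = (3*(-11))*(-37) + 4 = -33*(-37) + 4 = 1221 + 4 = 1225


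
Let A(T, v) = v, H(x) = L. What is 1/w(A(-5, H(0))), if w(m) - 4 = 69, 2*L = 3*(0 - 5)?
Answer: 1/73 ≈ 0.013699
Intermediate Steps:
L = -15/2 (L = (3*(0 - 5))/2 = (3*(-5))/2 = (½)*(-15) = -15/2 ≈ -7.5000)
H(x) = -15/2
w(m) = 73 (w(m) = 4 + 69 = 73)
1/w(A(-5, H(0))) = 1/73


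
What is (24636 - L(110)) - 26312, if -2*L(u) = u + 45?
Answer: -3197/2 ≈ -1598.5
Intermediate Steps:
L(u) = -45/2 - u/2 (L(u) = -(u + 45)/2 = -(45 + u)/2 = -45/2 - u/2)
(24636 - L(110)) - 26312 = (24636 - (-45/2 - ½*110)) - 26312 = (24636 - (-45/2 - 55)) - 26312 = (24636 - 1*(-155/2)) - 26312 = (24636 + 155/2) - 26312 = 49427/2 - 26312 = -3197/2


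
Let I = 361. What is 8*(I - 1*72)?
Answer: 2312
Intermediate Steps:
8*(I - 1*72) = 8*(361 - 1*72) = 8*(361 - 72) = 8*289 = 2312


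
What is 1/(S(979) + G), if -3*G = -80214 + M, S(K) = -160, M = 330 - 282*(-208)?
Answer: 1/6916 ≈ 0.00014459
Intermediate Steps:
M = 58986 (M = 330 + 58656 = 58986)
G = 7076 (G = -(-80214 + 58986)/3 = -1/3*(-21228) = 7076)
1/(S(979) + G) = 1/(-160 + 7076) = 1/6916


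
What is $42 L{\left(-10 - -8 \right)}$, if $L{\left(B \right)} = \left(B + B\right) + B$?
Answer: $-252$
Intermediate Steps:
$L{\left(B \right)} = 3 B$ ($L{\left(B \right)} = 2 B + B = 3 B$)
$42 L{\left(-10 - -8 \right)} = 42 \cdot 3 \left(-10 - -8\right) = 42 \cdot 3 \left(-10 + 8\right) = 42 \cdot 3 \left(-2\right) = 42 \left(-6\right) = -252$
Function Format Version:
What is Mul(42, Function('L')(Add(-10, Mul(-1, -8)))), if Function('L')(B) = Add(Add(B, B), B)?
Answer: -252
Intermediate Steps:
Function('L')(B) = Mul(3, B) (Function('L')(B) = Add(Mul(2, B), B) = Mul(3, B))
Mul(42, Function('L')(Add(-10, Mul(-1, -8)))) = Mul(42, Mul(3, Add(-10, Mul(-1, -8)))) = Mul(42, Mul(3, Add(-10, 8))) = Mul(42, Mul(3, -2)) = Mul(42, -6) = -252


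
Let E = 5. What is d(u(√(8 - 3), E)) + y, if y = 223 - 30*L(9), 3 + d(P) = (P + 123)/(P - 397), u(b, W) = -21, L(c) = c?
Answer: -10501/209 ≈ -50.244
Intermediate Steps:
d(P) = -3 + (123 + P)/(-397 + P) (d(P) = -3 + (P + 123)/(P - 397) = -3 + (123 + P)/(-397 + P))
y = -47 (y = 223 - 30*9 = 223 - 270 = -47)
d(u(√(8 - 3), E)) + y = 2*(657 - 1*(-21))/(-397 - 21) - 47 = 2*(657 + 21)/(-418) - 47 = 2*(-1/418)*678 - 47 = -678/209 - 47 = -10501/209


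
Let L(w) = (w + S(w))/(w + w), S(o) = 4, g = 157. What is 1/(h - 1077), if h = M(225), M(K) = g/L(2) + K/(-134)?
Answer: -402/391553 ≈ -0.0010267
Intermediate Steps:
L(w) = (4 + w)/(2*w) (L(w) = (w + 4)/(w + w) = (4 + w)/((2*w)) = (4 + w)*(1/(2*w)) = (4 + w)/(2*w))
M(K) = 314/3 - K/134 (M(K) = 157/(((1/2)*(4 + 2)/2)) + K/(-134) = 157/(((1/2)*(1/2)*6)) + K*(-1/134) = 157/(3/2) - K/134 = 157*(2/3) - K/134 = 314/3 - K/134)
h = 41401/402 (h = 314/3 - 1/134*225 = 314/3 - 225/134 = 41401/402 ≈ 102.99)
1/(h - 1077) = 1/(41401/402 - 1077) = 1/(-391553/402) = -402/391553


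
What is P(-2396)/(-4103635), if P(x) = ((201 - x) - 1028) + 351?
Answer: -384/820727 ≈ -0.00046788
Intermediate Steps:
P(x) = -476 - x (P(x) = (-827 - x) + 351 = -476 - x)
P(-2396)/(-4103635) = (-476 - 1*(-2396))/(-4103635) = (-476 + 2396)*(-1/4103635) = 1920*(-1/4103635) = -384/820727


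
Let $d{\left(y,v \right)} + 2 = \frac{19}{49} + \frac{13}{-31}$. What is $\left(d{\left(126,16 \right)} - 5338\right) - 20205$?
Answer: $- \frac{38802903}{1519} \approx -25545.0$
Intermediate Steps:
$d{\left(y,v \right)} = - \frac{3086}{1519}$ ($d{\left(y,v \right)} = -2 + \left(\frac{19}{49} + \frac{13}{-31}\right) = -2 + \left(19 \cdot \frac{1}{49} + 13 \left(- \frac{1}{31}\right)\right) = -2 + \left(\frac{19}{49} - \frac{13}{31}\right) = -2 - \frac{48}{1519} = - \frac{3086}{1519}$)
$\left(d{\left(126,16 \right)} - 5338\right) - 20205 = \left(- \frac{3086}{1519} - 5338\right) - 20205 = - \frac{8111508}{1519} - 20205 = - \frac{38802903}{1519}$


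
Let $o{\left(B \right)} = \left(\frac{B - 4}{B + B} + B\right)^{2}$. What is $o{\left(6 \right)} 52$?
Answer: $\frac{17797}{9} \approx 1977.4$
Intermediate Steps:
$o{\left(B \right)} = \left(B + \frac{-4 + B}{2 B}\right)^{2}$ ($o{\left(B \right)} = \left(\frac{-4 + B}{2 B} + B\right)^{2} = \left(B + \frac{-4 + B}{2 B}\right)^{2}$)
$o{\left(6 \right)} 52 = \frac{\left(-4 + 6 + 2 \cdot 6^{2}\right)^{2}}{4 \cdot 36} \cdot 52 = \frac{1}{4} \cdot \frac{1}{36} \left(-4 + 6 + 2 \cdot 36\right)^{2} \cdot 52 = \frac{1}{4} \cdot \frac{1}{36} \left(-4 + 6 + 72\right)^{2} \cdot 52 = \frac{1}{4} \cdot \frac{1}{36} \cdot 74^{2} \cdot 52 = \frac{1}{4} \cdot \frac{1}{36} \cdot 5476 \cdot 52 = \frac{1369}{36} \cdot 52 = \frac{17797}{9}$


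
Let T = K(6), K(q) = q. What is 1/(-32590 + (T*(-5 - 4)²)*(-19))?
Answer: -1/41824 ≈ -2.3910e-5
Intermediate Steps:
T = 6
1/(-32590 + (T*(-5 - 4)²)*(-19)) = 1/(-32590 + (6*(-5 - 4)²)*(-19)) = 1/(-32590 + (6*(-9)²)*(-19)) = 1/(-32590 + (6*81)*(-19)) = 1/(-32590 + 486*(-19)) = 1/(-32590 - 9234) = 1/(-41824) = -1/41824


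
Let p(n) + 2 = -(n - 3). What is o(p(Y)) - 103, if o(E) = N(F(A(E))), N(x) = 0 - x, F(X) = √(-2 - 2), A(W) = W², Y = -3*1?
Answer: -103 - 2*I ≈ -103.0 - 2.0*I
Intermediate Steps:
Y = -3
p(n) = 1 - n (p(n) = -2 - (n - 3) = -2 - (-3 + n) = -2 + (3 - n) = 1 - n)
F(X) = 2*I (F(X) = √(-4) = 2*I)
N(x) = -x
o(E) = -2*I
o(p(Y)) - 103 = -2*I - 103 = -103 - 2*I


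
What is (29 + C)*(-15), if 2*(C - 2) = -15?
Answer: -705/2 ≈ -352.50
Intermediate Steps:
C = -11/2 (C = 2 + (1/2)*(-15) = 2 - 15/2 = -11/2 ≈ -5.5000)
(29 + C)*(-15) = (29 - 11/2)*(-15) = (47/2)*(-15) = -705/2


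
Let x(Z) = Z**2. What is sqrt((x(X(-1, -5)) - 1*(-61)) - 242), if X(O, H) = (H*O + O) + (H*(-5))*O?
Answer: 2*sqrt(65) ≈ 16.125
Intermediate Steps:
X(O, H) = O - 4*H*O (X(O, H) = (O + H*O) + (-5*H)*O = (O + H*O) - 5*H*O = O - 4*H*O)
sqrt((x(X(-1, -5)) - 1*(-61)) - 242) = sqrt(((-(1 - 4*(-5)))**2 - 1*(-61)) - 242) = sqrt(((-(1 + 20))**2 + 61) - 242) = sqrt(((-1*21)**2 + 61) - 242) = sqrt(((-21)**2 + 61) - 242) = sqrt((441 + 61) - 242) = sqrt(502 - 242) = sqrt(260) = 2*sqrt(65)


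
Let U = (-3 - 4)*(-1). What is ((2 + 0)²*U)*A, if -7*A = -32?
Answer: 128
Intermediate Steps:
A = 32/7 (A = -⅐*(-32) = 32/7 ≈ 4.5714)
U = 7 (U = -7*(-1) = 7)
((2 + 0)²*U)*A = ((2 + 0)²*7)*(32/7) = (2²*7)*(32/7) = (4*7)*(32/7) = 28*(32/7) = 128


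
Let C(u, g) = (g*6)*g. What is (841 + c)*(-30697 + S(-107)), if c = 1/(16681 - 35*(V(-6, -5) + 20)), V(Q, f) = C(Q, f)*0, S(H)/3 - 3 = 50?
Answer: -410431391836/15981 ≈ -2.5682e+7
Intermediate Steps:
S(H) = 159 (S(H) = 9 + 3*50 = 9 + 150 = 159)
C(u, g) = 6*g² (C(u, g) = (6*g)*g = 6*g²)
V(Q, f) = 0 (V(Q, f) = (6*f²)*0 = 0)
c = 1/15981 (c = 1/(16681 - 35*(0 + 20)) = 1/(16681 - 35*20) = 1/(16681 - 700) = 1/15981 ≈ 6.2574e-5)
(841 + c)*(-30697 + S(-107)) = (841 + 1/15981)*(-30697 + 159) = (13440022/15981)*(-30538) = -410431391836/15981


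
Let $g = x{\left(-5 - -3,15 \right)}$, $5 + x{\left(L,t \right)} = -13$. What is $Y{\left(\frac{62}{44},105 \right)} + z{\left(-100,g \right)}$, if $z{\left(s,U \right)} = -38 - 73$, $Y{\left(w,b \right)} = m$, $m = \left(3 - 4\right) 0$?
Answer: $-111$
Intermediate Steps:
$m = 0$ ($m = \left(-1\right) 0 = 0$)
$x{\left(L,t \right)} = -18$ ($x{\left(L,t \right)} = -5 - 13 = -18$)
$Y{\left(w,b \right)} = 0$
$g = -18$
$z{\left(s,U \right)} = -111$
$Y{\left(\frac{62}{44},105 \right)} + z{\left(-100,g \right)} = 0 - 111 = -111$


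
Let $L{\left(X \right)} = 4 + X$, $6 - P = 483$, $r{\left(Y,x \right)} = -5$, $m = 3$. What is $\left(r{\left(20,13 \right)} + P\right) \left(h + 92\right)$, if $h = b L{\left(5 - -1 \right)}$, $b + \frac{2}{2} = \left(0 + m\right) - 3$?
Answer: $-39524$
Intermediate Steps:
$P = -477$ ($P = 6 - 483 = -477$)
$b = -1$ ($b = -1 + \left(\left(0 + 3\right) - 3\right) = -1 + \left(3 - 3\right) = -1 + 0 = -1$)
$h = -10$ ($h = - (4 + \left(5 - -1\right)) = - (4 + \left(5 + 1\right)) = - (4 + 6) = \left(-1\right) 10 = -10$)
$\left(r{\left(20,13 \right)} + P\right) \left(h + 92\right) = \left(-5 - 477\right) \left(-10 + 92\right) = \left(-482\right) 82 = -39524$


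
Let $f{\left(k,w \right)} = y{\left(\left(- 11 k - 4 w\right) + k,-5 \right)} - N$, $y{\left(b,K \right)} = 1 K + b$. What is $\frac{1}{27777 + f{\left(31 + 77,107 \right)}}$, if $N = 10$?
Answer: $\frac{1}{26254} \approx 3.8089 \cdot 10^{-5}$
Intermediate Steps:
$y{\left(b,K \right)} = K + b$
$f{\left(k,w \right)} = -15 - 10 k - 4 w$ ($f{\left(k,w \right)} = \left(-5 - \left(4 w + 10 k\right)\right) - 10 = \left(-5 - 10 k - 4 w\right) - 10 = -15 - 10 k - 4 w$)
$\frac{1}{27777 + f{\left(31 + 77,107 \right)}} = \frac{1}{27777 - \left(443 + 10 \left(31 + 77\right)\right)} = \frac{1}{27777 - 1523} = \frac{1}{26254}$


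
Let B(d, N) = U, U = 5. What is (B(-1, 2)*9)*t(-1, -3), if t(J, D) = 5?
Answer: 225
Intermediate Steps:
B(d, N) = 5
(B(-1, 2)*9)*t(-1, -3) = (5*9)*5 = 45*5 = 225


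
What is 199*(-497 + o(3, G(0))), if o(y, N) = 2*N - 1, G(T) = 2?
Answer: -98306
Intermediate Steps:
o(y, N) = -1 + 2*N
199*(-497 + o(3, G(0))) = 199*(-497 + (-1 + 2*2)) = 199*(-497 + (-1 + 4)) = 199*(-497 + 3) = 199*(-494) = -98306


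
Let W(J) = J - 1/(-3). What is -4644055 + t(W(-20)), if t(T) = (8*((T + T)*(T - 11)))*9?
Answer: -4557207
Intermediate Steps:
W(J) = ⅓ + J (W(J) = J - 1*(-⅓) = J + ⅓ = ⅓ + J)
t(T) = 144*T*(-11 + T) (t(T) = (8*((2*T)*(-11 + T)))*9 = (8*(2*T*(-11 + T)))*9 = (16*T*(-11 + T))*9 = 144*T*(-11 + T))
-4644055 + t(W(-20)) = -4644055 + 144*(⅓ - 20)*(-11 + (⅓ - 20)) = -4644055 + 144*(-59/3)*(-11 - 59/3) = -4644055 + 144*(-59/3)*(-92/3) = -4644055 + 86848 = -4557207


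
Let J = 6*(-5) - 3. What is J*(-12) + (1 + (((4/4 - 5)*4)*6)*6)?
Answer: -179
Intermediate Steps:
J = -33 (J = -30 - 3 = -33)
J*(-12) + (1 + (((4/4 - 5)*4)*6)*6) = -33*(-12) + (1 + (((4/4 - 5)*4)*6)*6) = 396 + (1 + (((4*(¼) - 5)*4)*6)*6) = 396 + (1 + (((1 - 5)*4)*6)*6) = 396 + (1 + (-4*4*6)*6) = 396 + (1 - 16*6*6) = 396 + (1 - 96*6) = 396 + (1 - 576) = 396 - 575 = -179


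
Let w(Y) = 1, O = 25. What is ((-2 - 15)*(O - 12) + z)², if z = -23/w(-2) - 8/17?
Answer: 17272336/289 ≈ 59766.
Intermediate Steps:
z = -399/17 (z = -23/1 - 8/17 = -23*1 - 8*1/17 = -23 - 8/17 = -399/17 ≈ -23.471)
((-2 - 15)*(O - 12) + z)² = ((-2 - 15)*(25 - 12) - 399/17)² = (-17*13 - 399/17)² = (-221 - 399/17)² = (-4156/17)² = 17272336/289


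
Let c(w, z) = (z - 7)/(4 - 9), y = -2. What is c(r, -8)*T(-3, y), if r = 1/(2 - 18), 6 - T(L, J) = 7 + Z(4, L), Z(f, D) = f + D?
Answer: -6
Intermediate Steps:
Z(f, D) = D + f
T(L, J) = -5 - L (T(L, J) = 6 - (7 + (L + 4)) = 6 - (7 + (4 + L)) = 6 - (11 + L) = 6 + (-11 - L) = -5 - L)
r = -1/16 (r = 1/(-16) = -1/16 ≈ -0.062500)
c(w, z) = 7/5 - z/5 (c(w, z) = (-7 + z)/(-5) = (-7 + z)*(-1/5) = 7/5 - z/5)
c(r, -8)*T(-3, y) = (7/5 - 1/5*(-8))*(-5 - 1*(-3)) = (7/5 + 8/5)*(-5 + 3) = 3*(-2) = -6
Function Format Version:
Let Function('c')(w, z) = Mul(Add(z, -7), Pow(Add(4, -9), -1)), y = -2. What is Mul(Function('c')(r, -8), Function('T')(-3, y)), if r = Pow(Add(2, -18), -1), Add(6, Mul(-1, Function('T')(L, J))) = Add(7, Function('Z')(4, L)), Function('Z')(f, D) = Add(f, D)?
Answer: -6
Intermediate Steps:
Function('Z')(f, D) = Add(D, f)
Function('T')(L, J) = Add(-5, Mul(-1, L)) (Function('T')(L, J) = Add(6, Mul(-1, Add(7, Add(L, 4)))) = Add(6, Mul(-1, Add(7, Add(4, L)))) = Add(6, Mul(-1, Add(11, L))) = Add(6, Add(-11, Mul(-1, L))) = Add(-5, Mul(-1, L)))
r = Rational(-1, 16) (r = Pow(-16, -1) = Rational(-1, 16) ≈ -0.062500)
Function('c')(w, z) = Add(Rational(7, 5), Mul(Rational(-1, 5), z)) (Function('c')(w, z) = Mul(Add(-7, z), Pow(-5, -1)) = Mul(Add(-7, z), Rational(-1, 5)) = Add(Rational(7, 5), Mul(Rational(-1, 5), z)))
Mul(Function('c')(r, -8), Function('T')(-3, y)) = Mul(Add(Rational(7, 5), Mul(Rational(-1, 5), -8)), Add(-5, Mul(-1, -3))) = Mul(Add(Rational(7, 5), Rational(8, 5)), Add(-5, 3)) = Mul(3, -2) = -6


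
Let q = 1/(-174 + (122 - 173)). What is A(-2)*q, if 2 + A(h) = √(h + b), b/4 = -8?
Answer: 2/225 - I*√34/225 ≈ 0.0088889 - 0.025915*I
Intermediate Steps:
b = -32 (b = 4*(-8) = -32)
A(h) = -2 + √(-32 + h) (A(h) = -2 + √(h - 32) = -2 + √(-32 + h))
q = -1/225 (q = 1/(-174 - 51) = 1/(-225) = -1/225 ≈ -0.0044444)
A(-2)*q = (-2 + √(-32 - 2))*(-1/225) = (-2 + √(-34))*(-1/225) = (-2 + I*√34)*(-1/225) = 2/225 - I*√34/225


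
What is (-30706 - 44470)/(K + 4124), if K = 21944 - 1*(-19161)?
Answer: -75176/45229 ≈ -1.6621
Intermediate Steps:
K = 41105 (K = 21944 + 19161 = 41105)
(-30706 - 44470)/(K + 4124) = (-30706 - 44470)/(41105 + 4124) = -75176/45229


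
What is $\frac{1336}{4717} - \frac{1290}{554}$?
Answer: $- \frac{2672393}{1306609} \approx -2.0453$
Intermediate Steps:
$\frac{1336}{4717} - \frac{1290}{554} = 1336 \cdot \frac{1}{4717} - \frac{645}{277} = \frac{1336}{4717} - \frac{645}{277} = - \frac{2672393}{1306609}$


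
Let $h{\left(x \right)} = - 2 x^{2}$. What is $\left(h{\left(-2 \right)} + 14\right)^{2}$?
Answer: $36$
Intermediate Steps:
$\left(h{\left(-2 \right)} + 14\right)^{2} = \left(- 2 \left(-2\right)^{2} + 14\right)^{2} = \left(\left(-2\right) 4 + 14\right)^{2} = \left(-8 + 14\right)^{2} = 6^{2} = 36$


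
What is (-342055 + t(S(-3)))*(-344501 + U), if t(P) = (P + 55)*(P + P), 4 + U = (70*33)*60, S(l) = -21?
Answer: 70724867115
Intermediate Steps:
U = 138596 (U = -4 + (70*33)*60 = -4 + 2310*60 = -4 + 138600 = 138596)
t(P) = 2*P*(55 + P) (t(P) = (55 + P)*(2*P) = 2*P*(55 + P))
(-342055 + t(S(-3)))*(-344501 + U) = (-342055 + 2*(-21)*(55 - 21))*(-344501 + 138596) = (-342055 + 2*(-21)*34)*(-205905) = (-342055 - 1428)*(-205905) = -343483*(-205905) = 70724867115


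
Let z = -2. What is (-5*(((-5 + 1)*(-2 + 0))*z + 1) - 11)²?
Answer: 4096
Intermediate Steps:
(-5*(((-5 + 1)*(-2 + 0))*z + 1) - 11)² = (-5*(((-5 + 1)*(-2 + 0))*(-2) + 1) - 11)² = (-5*(-4*(-2)*(-2) + 1) - 11)² = (-5*(8*(-2) + 1) - 11)² = (-5*(-16 + 1) - 11)² = (-5*(-15) - 11)² = (75 - 11)² = 64² = 4096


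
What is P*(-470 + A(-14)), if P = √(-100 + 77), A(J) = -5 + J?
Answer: -489*I*√23 ≈ -2345.2*I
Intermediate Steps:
P = I*√23 (P = √(-23) = I*√23 ≈ 4.7958*I)
P*(-470 + A(-14)) = (I*√23)*(-470 + (-5 - 14)) = (I*√23)*(-470 - 19) = (I*√23)*(-489) = -489*I*√23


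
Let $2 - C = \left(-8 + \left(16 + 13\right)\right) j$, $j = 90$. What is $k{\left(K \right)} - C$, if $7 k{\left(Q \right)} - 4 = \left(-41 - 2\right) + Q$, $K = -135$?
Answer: $\frac{13042}{7} \approx 1863.1$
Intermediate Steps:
$k{\left(Q \right)} = - \frac{39}{7} + \frac{Q}{7}$ ($k{\left(Q \right)} = \frac{4}{7} + \frac{\left(-41 - 2\right) + Q}{7} = \frac{4}{7} + \frac{-43 + Q}{7} = \frac{4}{7} + \left(- \frac{43}{7} + \frac{Q}{7}\right) = - \frac{39}{7} + \frac{Q}{7}$)
$C = -1888$ ($C = 2 - \left(-8 + \left(16 + 13\right)\right) 90 = 2 - \left(-8 + 29\right) 90 = 2 - 21 \cdot 90 = 2 - 1890 = -1888$)
$k{\left(K \right)} - C = \left(- \frac{39}{7} + \frac{1}{7} \left(-135\right)\right) - -1888 = \left(- \frac{39}{7} - \frac{135}{7}\right) + 1888 = - \frac{174}{7} + 1888 = \frac{13042}{7}$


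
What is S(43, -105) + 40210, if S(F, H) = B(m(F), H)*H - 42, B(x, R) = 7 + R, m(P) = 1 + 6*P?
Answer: 50458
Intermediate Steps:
S(F, H) = -42 + H*(7 + H) (S(F, H) = (7 + H)*H - 42 = H*(7 + H) - 42 = -42 + H*(7 + H))
S(43, -105) + 40210 = (-42 - 105*(7 - 105)) + 40210 = (-42 - 105*(-98)) + 40210 = (-42 + 10290) + 40210 = 10248 + 40210 = 50458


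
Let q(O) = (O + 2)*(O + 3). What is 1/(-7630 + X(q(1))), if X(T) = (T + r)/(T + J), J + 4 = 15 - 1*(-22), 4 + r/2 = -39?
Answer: -45/343424 ≈ -0.00013103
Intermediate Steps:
r = -86 (r = -8 + 2*(-39) = -8 - 78 = -86)
J = 33 (J = -4 + (15 - 1*(-22)) = -4 + (15 + 22) = -4 + 37 = 33)
q(O) = (2 + O)*(3 + O)
X(T) = (-86 + T)/(33 + T) (X(T) = (T - 86)/(T + 33) = (-86 + T)/(33 + T))
1/(-7630 + X(q(1))) = 1/(-7630 + (-86 + (6 + 1² + 5*1))/(33 + (6 + 1² + 5*1))) = 1/(-7630 + (-86 + (6 + 1 + 5))/(33 + (6 + 1 + 5))) = 1/(-7630 + (-86 + 12)/(33 + 12)) = 1/(-7630 - 74/45) = 1/(-343424/45) = -45/343424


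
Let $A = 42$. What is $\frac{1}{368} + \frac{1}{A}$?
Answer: $\frac{205}{7728} \approx 0.026527$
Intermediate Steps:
$\frac{1}{368} + \frac{1}{A} = \frac{1}{368} + \frac{1}{42} = \frac{205}{7728}$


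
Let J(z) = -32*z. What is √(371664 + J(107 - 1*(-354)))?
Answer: 4*√22307 ≈ 597.42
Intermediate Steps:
√(371664 + J(107 - 1*(-354))) = √(371664 - 32*(107 - 1*(-354))) = √(371664 - 32*(107 + 354)) = √(371664 - 32*461) = √(371664 - 14752) = √356912 = 4*√22307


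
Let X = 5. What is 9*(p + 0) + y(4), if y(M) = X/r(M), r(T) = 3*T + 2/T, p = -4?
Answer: -178/5 ≈ -35.600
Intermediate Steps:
r(T) = 2/T + 3*T
y(M) = 5/(2/M + 3*M)
9*(p + 0) + y(4) = 9*(-4 + 0) + 5*4/(2 + 3*4**2) = 9*(-4) + 5*4/(2 + 3*16) = -36 + 5*4/(2 + 48) = -36 + 5*4/50 = -36 + 5*4*(1/50) = -36 + 2/5 = -178/5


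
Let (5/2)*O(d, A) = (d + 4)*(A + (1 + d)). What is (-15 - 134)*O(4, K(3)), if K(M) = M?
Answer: -19072/5 ≈ -3814.4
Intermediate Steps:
O(d, A) = 2*(4 + d)*(1 + A + d)/5 (O(d, A) = 2*((d + 4)*(A + (1 + d)))/5 = 2*((4 + d)*(1 + A + d))/5 = 2*(4 + d)*(1 + A + d)/5)
(-15 - 134)*O(4, K(3)) = (-15 - 134)*(8/5 + 2*4 + (⅖)*4² + (8/5)*3 + (⅖)*3*4) = -149*(8/5 + 8 + (⅖)*16 + 24/5 + 24/5) = -149*(8/5 + 8 + 32/5 + 24/5 + 24/5) = -149*128/5 = -19072/5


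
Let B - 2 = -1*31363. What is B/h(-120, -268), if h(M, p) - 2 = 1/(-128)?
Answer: -4014208/255 ≈ -15742.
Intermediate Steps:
B = -31361 (B = 2 - 1*31363 = 2 - 31363 = -31361)
h(M, p) = 255/128 (h(M, p) = 2 + 1/(-128) = 2 - 1/128 = 255/128)
B/h(-120, -268) = -31361/255/128 = -31361*128/255 = -4014208/255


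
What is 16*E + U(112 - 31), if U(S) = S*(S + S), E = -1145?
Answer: -5198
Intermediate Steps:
U(S) = 2*S**2 (U(S) = S*(2*S) = 2*S**2)
16*E + U(112 - 31) = 16*(-1145) + 2*(112 - 31)**2 = -18320 + 2*81**2 = -18320 + 2*6561 = -18320 + 13122 = -5198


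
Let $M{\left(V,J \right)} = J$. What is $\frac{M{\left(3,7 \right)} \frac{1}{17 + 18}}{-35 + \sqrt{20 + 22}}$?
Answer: $- \frac{1}{169} - \frac{\sqrt{42}}{5915} \approx -0.0070128$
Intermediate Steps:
$\frac{M{\left(3,7 \right)} \frac{1}{17 + 18}}{-35 + \sqrt{20 + 22}} = \frac{7 \frac{1}{17 + 18}}{-35 + \sqrt{20 + 22}} = \frac{7 \cdot \frac{1}{35}}{-35 + \sqrt{42}} = \frac{1}{5 \left(-35 + \sqrt{42}\right)}$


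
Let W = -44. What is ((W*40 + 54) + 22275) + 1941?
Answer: 22510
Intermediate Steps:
((W*40 + 54) + 22275) + 1941 = ((-44*40 + 54) + 22275) + 1941 = ((-1760 + 54) + 22275) + 1941 = (-1706 + 22275) + 1941 = 20569 + 1941 = 22510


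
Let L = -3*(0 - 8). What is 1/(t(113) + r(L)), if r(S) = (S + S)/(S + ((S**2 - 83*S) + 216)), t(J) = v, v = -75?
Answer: -49/3677 ≈ -0.013326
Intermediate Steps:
t(J) = -75
L = 24 (L = -3*(-8) = 24)
r(S) = 2*S/(216 + S**2 - 82*S) (r(S) = (2*S)/(S + (216 + S**2 - 83*S)) = (2*S)/(216 + S**2 - 82*S) = 2*S/(216 + S**2 - 82*S))
1/(t(113) + r(L)) = 1/(-75 + 2*24/(216 + 24**2 - 82*24)) = 1/(-75 + 2*24/(216 + 576 - 1968)) = 1/(-75 + 2*24/(-1176)) = 1/(-75 + 2*24*(-1/1176)) = 1/(-75 - 2/49) = 1/(-3677/49) = -49/3677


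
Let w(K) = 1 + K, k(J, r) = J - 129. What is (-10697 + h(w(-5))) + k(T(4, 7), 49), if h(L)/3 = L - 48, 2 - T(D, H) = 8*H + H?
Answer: -11043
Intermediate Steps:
T(D, H) = 2 - 9*H (T(D, H) = 2 - (8*H + H) = 2 - 9*H)
k(J, r) = -129 + J
h(L) = -144 + 3*L (h(L) = 3*(L - 48) = 3*(-48 + L) = -144 + 3*L)
(-10697 + h(w(-5))) + k(T(4, 7), 49) = (-10697 + (-144 + 3*(1 - 5))) + (-129 + (2 - 9*7)) = (-10697 + (-144 + 3*(-4))) + (-129 + (2 - 63)) = (-10697 + (-144 - 12)) + (-129 - 61) = (-10697 - 156) - 190 = -10853 - 190 = -11043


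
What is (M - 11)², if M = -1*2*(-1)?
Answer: 81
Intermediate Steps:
M = 2 (M = -2*(-1) = 2)
(M - 11)² = (2 - 11)² = (-9)² = 81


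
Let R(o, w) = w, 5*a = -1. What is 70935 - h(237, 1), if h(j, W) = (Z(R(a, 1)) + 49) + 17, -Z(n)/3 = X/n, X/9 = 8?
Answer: 71085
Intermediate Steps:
X = 72 (X = 9*8 = 72)
a = -⅕ (a = (⅕)*(-1) = -⅕ ≈ -0.20000)
Z(n) = -216/n
h(j, W) = -150 (h(j, W) = (-216/1 + 49) + 17 = (-216*1 + 49) + 17 = (-216 + 49) + 17 = -167 + 17 = -150)
70935 - h(237, 1) = 70935 - 1*(-150) = 70935 + 150 = 71085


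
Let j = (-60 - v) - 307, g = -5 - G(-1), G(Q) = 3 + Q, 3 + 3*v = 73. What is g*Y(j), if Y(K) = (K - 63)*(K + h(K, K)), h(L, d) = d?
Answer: -22295840/9 ≈ -2.4773e+6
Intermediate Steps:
v = 70/3 (v = -1 + (⅓)*73 = -1 + 73/3 = 70/3 ≈ 23.333)
g = -7 (g = -5 - (3 - 1) = -5 - 1*2 = -5 - 2 = -7)
j = -1171/3 (j = (-60 - 1*70/3) - 307 = (-60 - 70/3) - 307 = -250/3 - 307 = -1171/3 ≈ -390.33)
Y(K) = 2*K*(-63 + K) (Y(K) = (K - 63)*(K + K) = (-63 + K)*(2*K) = 2*K*(-63 + K))
g*Y(j) = -14*(-1171)*(-63 - 1171/3)/3 = -14*(-1171)*(-1360)/(3*3) = -7*3185120/9 = -22295840/9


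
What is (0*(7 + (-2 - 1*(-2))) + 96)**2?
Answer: 9216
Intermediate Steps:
(0*(7 + (-2 - 1*(-2))) + 96)**2 = (0*(7 + (-2 + 2)) + 96)**2 = (0*(7 + 0) + 96)**2 = (0*7 + 96)**2 = (0 + 96)**2 = 96**2 = 9216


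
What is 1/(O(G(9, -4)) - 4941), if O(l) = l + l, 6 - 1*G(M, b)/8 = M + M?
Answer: -1/5133 ≈ -0.00019482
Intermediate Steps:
G(M, b) = 48 - 16*M (G(M, b) = 48 - 8*(M + M) = 48 - 16*M)
O(l) = 2*l
1/(O(G(9, -4)) - 4941) = 1/(2*(48 - 16*9) - 4941) = 1/(2*(48 - 144) - 4941) = 1/(2*(-96) - 4941) = 1/(-192 - 4941) = 1/(-5133) = -1/5133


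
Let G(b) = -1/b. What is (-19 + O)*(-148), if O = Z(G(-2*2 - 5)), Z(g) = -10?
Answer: 4292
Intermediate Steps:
O = -10
(-19 + O)*(-148) = (-19 - 10)*(-148) = -29*(-148) = 4292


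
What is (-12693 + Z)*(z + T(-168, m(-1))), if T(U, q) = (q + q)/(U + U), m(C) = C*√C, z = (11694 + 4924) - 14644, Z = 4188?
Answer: -16788870 - 405*I/8 ≈ -1.6789e+7 - 50.625*I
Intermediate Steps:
z = 1974 (z = 16618 - 14644 = 1974)
m(C) = C^(3/2)
T(U, q) = q/U (T(U, q) = (2*q)/((2*U)) = (2*q)*(1/(2*U)) = q/U)
(-12693 + Z)*(z + T(-168, m(-1))) = (-12693 + 4188)*(1974 + (-1)^(3/2)/(-168)) = -8505*(1974 - I*(-1/168)) = -8505*(1974 + I/168) = -16788870 - 405*I/8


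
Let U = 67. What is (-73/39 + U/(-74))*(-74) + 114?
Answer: 12461/39 ≈ 319.51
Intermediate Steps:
(-73/39 + U/(-74))*(-74) + 114 = (-73/39 + 67/(-74))*(-74) + 114 = (-73*1/39 + 67*(-1/74))*(-74) + 114 = (-73/39 - 67/74)*(-74) + 114 = -8015/2886*(-74) + 114 = 8015/39 + 114 = 12461/39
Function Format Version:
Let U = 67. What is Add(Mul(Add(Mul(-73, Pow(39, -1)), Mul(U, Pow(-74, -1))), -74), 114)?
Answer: Rational(12461, 39) ≈ 319.51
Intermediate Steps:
Add(Mul(Add(Mul(-73, Pow(39, -1)), Mul(U, Pow(-74, -1))), -74), 114) = Add(Mul(Add(Mul(-73, Pow(39, -1)), Mul(67, Pow(-74, -1))), -74), 114) = Add(Mul(Add(Mul(-73, Rational(1, 39)), Mul(67, Rational(-1, 74))), -74), 114) = Add(Mul(Add(Rational(-73, 39), Rational(-67, 74)), -74), 114) = Add(Mul(Rational(-8015, 2886), -74), 114) = Add(Rational(8015, 39), 114) = Rational(12461, 39)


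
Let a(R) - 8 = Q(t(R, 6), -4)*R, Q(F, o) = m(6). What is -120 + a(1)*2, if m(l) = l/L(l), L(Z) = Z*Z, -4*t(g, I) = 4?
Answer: -311/3 ≈ -103.67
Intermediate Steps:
t(g, I) = -1 (t(g, I) = -¼*4 = -1)
L(Z) = Z²
m(l) = 1/l (m(l) = l/(l²) = l/l² = 1/l)
Q(F, o) = ⅙ (Q(F, o) = 1/6 = ⅙)
a(R) = 8 + R/6
-120 + a(1)*2 = -120 + (8 + (⅙)*1)*2 = -120 + (8 + ⅙)*2 = -120 + (49/6)*2 = -120 + 49/3 = -311/3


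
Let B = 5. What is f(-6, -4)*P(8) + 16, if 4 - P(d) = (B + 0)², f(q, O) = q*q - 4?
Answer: -656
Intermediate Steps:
f(q, O) = -4 + q² (f(q, O) = q² - 4 = -4 + q²)
P(d) = -21 (P(d) = 4 - (5 + 0)² = 4 - 1*5² = 4 - 1*25 = 4 - 25 = -21)
f(-6, -4)*P(8) + 16 = (-4 + (-6)²)*(-21) + 16 = (-4 + 36)*(-21) + 16 = 32*(-21) + 16 = -672 + 16 = -656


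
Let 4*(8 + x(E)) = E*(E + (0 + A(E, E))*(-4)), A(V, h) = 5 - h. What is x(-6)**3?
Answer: 300763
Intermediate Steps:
x(E) = -8 + E*(-20 + 5*E)/4 (x(E) = -8 + (E*(E + (0 + (5 - E))*(-4)))/4 = -8 + (E*(E + (5 - E)*(-4)))/4 = -8 + (E*(E + (-20 + 4*E)))/4 = -8 + (E*(-20 + 5*E))/4 = -8 + E*(-20 + 5*E)/4)
x(-6)**3 = (-8 - 5*(-6) + (5/4)*(-6)**2)**3 = (-8 + 30 + (5/4)*36)**3 = (-8 + 30 + 45)**3 = 67**3 = 300763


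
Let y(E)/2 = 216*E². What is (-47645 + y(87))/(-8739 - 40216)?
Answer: -3222163/48955 ≈ -65.819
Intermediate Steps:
y(E) = 432*E² (y(E) = 2*(216*E²) = 432*E²)
(-47645 + y(87))/(-8739 - 40216) = (-47645 + 432*87²)/(-8739 - 40216) = (-47645 + 432*7569)/(-48955) = (-47645 + 3269808)*(-1/48955) = 3222163*(-1/48955) = -3222163/48955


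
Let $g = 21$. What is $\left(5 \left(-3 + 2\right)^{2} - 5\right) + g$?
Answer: $21$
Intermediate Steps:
$\left(5 \left(-3 + 2\right)^{2} - 5\right) + g = \left(5 \left(-3 + 2\right)^{2} - 5\right) + 21 = \left(5 \left(-1\right)^{2} - 5\right) + 21 = \left(5 \cdot 1 - 5\right) + 21 = \left(5 - 5\right) + 21 = 0 + 21 = 21$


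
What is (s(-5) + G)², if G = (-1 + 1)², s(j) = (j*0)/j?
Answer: 0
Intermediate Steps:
s(j) = 0 (s(j) = 0/j = 0)
G = 0 (G = 0² = 0)
(s(-5) + G)² = (0 + 0)² = 0² = 0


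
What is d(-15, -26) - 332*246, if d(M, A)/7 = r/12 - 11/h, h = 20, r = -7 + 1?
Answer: -1633587/20 ≈ -81679.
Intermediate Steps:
r = -6
d(M, A) = -147/20 (d(M, A) = 7*(-6/12 - 11/20) = 7*(-6*1/12 - 11*1/20) = 7*(-½ - 11/20) = 7*(-21/20) = -147/20)
d(-15, -26) - 332*246 = -147/20 - 332*246 = -147/20 - 81672 = -1633587/20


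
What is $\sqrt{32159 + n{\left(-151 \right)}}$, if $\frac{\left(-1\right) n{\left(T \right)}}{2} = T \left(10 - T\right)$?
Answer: $\sqrt{80781} \approx 284.22$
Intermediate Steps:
$n{\left(T \right)} = - 2 T \left(10 - T\right)$
$\sqrt{32159 + n{\left(-151 \right)}} = \sqrt{32159 + 2 \left(-151\right) \left(-10 - 151\right)} = \sqrt{32159 + 2 \left(-151\right) \left(-161\right)} = \sqrt{32159 + 48622} = \sqrt{80781}$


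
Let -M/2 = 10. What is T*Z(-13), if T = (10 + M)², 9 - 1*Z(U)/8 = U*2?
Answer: 28000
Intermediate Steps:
M = -20 (M = -2*10 = -20)
Z(U) = 72 - 16*U (Z(U) = 72 - 8*U*2 = 72 - 16*U)
T = 100 (T = (10 - 20)² = (-10)² = 100)
T*Z(-13) = 100*(72 - 16*(-13)) = 100*(72 + 208) = 100*280 = 28000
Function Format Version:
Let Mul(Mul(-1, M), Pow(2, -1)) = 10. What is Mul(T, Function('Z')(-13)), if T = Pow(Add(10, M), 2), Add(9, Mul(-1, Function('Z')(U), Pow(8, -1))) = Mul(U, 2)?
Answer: 28000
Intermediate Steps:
M = -20 (M = Mul(-2, 10) = -20)
Function('Z')(U) = Add(72, Mul(-16, U)) (Function('Z')(U) = Add(72, Mul(-8, Mul(U, 2))) = Add(72, Mul(-8, Mul(2, U))) = Add(72, Mul(-16, U)))
T = 100 (T = Pow(Add(10, -20), 2) = Pow(-10, 2) = 100)
Mul(T, Function('Z')(-13)) = Mul(100, Add(72, Mul(-16, -13))) = Mul(100, Add(72, 208)) = Mul(100, 280) = 28000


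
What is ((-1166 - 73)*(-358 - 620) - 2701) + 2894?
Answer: 1211935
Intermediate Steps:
((-1166 - 73)*(-358 - 620) - 2701) + 2894 = (-1239*(-978) - 2701) + 2894 = (1211742 - 2701) + 2894 = 1209041 + 2894 = 1211935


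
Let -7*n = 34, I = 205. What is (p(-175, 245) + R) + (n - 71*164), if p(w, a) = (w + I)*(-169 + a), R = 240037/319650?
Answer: -20961606041/2237550 ≈ -9368.1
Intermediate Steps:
R = 240037/319650 (R = 240037*(1/319650) = 240037/319650 ≈ 0.75094)
n = -34/7 (n = -⅐*34 = -34/7 ≈ -4.8571)
p(w, a) = (-169 + a)*(205 + w) (p(w, a) = (w + 205)*(-169 + a) = (205 + w)*(-169 + a) = (-169 + a)*(205 + w))
(p(-175, 245) + R) + (n - 71*164) = ((-34645 - 169*(-175) + 205*245 + 245*(-175)) + 240037/319650) + (-34/7 - 71*164) = ((-34645 + 29575 + 50225 - 42875) + 240037/319650) + (-34/7 - 11644) = (2280 + 240037/319650) - 81542/7 = 729042037/319650 - 81542/7 = -20961606041/2237550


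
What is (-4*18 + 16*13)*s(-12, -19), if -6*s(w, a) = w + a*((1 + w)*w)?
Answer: 57120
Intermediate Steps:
s(w, a) = -w/6 - a*w*(1 + w)/6 (s(w, a) = -(w + a*((1 + w)*w))/6 = -(w + a*(w*(1 + w)))/6 = -(w + a*w*(1 + w))/6 = -w/6 - a*w*(1 + w)/6)
(-4*18 + 16*13)*s(-12, -19) = (-4*18 + 16*13)*(-⅙*(-12)*(1 - 19 - 19*(-12))) = (-72 + 208)*(-⅙*(-12)*(1 - 19 + 228)) = 136*(-⅙*(-12)*210) = 136*420 = 57120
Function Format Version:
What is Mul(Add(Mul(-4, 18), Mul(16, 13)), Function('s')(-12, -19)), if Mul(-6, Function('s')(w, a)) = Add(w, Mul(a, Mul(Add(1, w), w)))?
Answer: 57120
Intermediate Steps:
Function('s')(w, a) = Add(Mul(Rational(-1, 6), w), Mul(Rational(-1, 6), a, w, Add(1, w))) (Function('s')(w, a) = Mul(Rational(-1, 6), Add(w, Mul(a, Mul(Add(1, w), w)))) = Mul(Rational(-1, 6), Add(w, Mul(a, Mul(w, Add(1, w))))) = Mul(Rational(-1, 6), Add(w, Mul(a, w, Add(1, w)))) = Add(Mul(Rational(-1, 6), w), Mul(Rational(-1, 6), a, w, Add(1, w))))
Mul(Add(Mul(-4, 18), Mul(16, 13)), Function('s')(-12, -19)) = Mul(Add(Mul(-4, 18), Mul(16, 13)), Mul(Rational(-1, 6), -12, Add(1, -19, Mul(-19, -12)))) = Mul(Add(-72, 208), Mul(Rational(-1, 6), -12, Add(1, -19, 228))) = Mul(136, Mul(Rational(-1, 6), -12, 210)) = Mul(136, 420) = 57120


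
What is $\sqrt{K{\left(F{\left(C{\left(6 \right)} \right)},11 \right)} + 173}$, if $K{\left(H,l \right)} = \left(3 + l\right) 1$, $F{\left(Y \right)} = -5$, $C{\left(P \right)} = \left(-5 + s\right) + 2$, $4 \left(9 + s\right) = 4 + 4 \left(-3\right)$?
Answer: $\sqrt{187} \approx 13.675$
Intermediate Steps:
$s = -11$ ($s = -9 + \frac{4 + 4 \left(-3\right)}{4} = -9 + \frac{4 - 12}{4} = -9 + \frac{1}{4} \left(-8\right) = -9 - 2 = -11$)
$C{\left(P \right)} = -14$ ($C{\left(P \right)} = \left(-5 - 11\right) + 2 = -16 + 2 = -14$)
$K{\left(H,l \right)} = 3 + l$
$\sqrt{K{\left(F{\left(C{\left(6 \right)} \right)},11 \right)} + 173} = \sqrt{\left(3 + 11\right) + 173} = \sqrt{14 + 173} = \sqrt{187}$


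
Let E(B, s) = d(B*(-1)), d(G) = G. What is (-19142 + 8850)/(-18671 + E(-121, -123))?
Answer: 5146/9275 ≈ 0.55482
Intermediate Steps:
E(B, s) = -B (E(B, s) = B*(-1) = -B)
(-19142 + 8850)/(-18671 + E(-121, -123)) = (-19142 + 8850)/(-18671 - 1*(-121)) = -10292/(-18671 + 121) = -10292/(-18550) = -10292*(-1/18550) = 5146/9275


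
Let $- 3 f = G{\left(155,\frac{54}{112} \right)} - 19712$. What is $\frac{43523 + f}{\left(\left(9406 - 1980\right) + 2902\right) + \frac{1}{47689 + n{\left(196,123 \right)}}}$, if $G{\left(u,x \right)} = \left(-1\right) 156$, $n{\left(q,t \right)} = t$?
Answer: $\frac{1027527692}{211629573} \approx 4.8553$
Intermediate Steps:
$G{\left(u,x \right)} = -156$
$f = \frac{19868}{3}$ ($f = - \frac{-156 - 19712}{3} = \left(- \frac{1}{3}\right) \left(-19868\right) = \frac{19868}{3} \approx 6622.7$)
$\frac{43523 + f}{\left(\left(9406 - 1980\right) + 2902\right) + \frac{1}{47689 + n{\left(196,123 \right)}}} = \frac{43523 + \frac{19868}{3}}{\left(\left(9406 - 1980\right) + 2902\right) + \frac{1}{47689 + 123}} = \frac{150437}{3 \left(\left(7426 + 2902\right) + \frac{1}{47812}\right)} = \frac{150437}{3 \left(10328 + \frac{1}{47812}\right)} = \frac{150437}{3 \cdot \frac{493802337}{47812}} = \frac{150437}{3} \cdot \frac{47812}{493802337} = \frac{1027527692}{211629573}$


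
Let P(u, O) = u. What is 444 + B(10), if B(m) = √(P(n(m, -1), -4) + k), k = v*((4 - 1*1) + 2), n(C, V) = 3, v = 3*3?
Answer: 444 + 4*√3 ≈ 450.93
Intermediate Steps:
v = 9
k = 45 (k = 9*((4 - 1*1) + 2) = 9*((4 - 1) + 2) = 9*(3 + 2) = 9*5 = 45)
B(m) = 4*√3 (B(m) = √(3 + 45) = √48 = 4*√3)
444 + B(10) = 444 + 4*√3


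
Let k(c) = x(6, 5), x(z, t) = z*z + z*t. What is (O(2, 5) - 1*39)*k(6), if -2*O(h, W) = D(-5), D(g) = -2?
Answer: -2508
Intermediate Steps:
x(z, t) = z² + t*z
O(h, W) = 1 (O(h, W) = -½*(-2) = 1)
k(c) = 66 (k(c) = 6*(5 + 6) = 6*11 = 66)
(O(2, 5) - 1*39)*k(6) = (1 - 1*39)*66 = (1 - 39)*66 = -38*66 = -2508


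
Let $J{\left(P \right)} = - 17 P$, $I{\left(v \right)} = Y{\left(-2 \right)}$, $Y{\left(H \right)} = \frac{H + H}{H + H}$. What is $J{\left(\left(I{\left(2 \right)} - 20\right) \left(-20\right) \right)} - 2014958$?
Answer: $-2021418$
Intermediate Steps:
$Y{\left(H \right)} = 1$ ($Y{\left(H \right)} = \frac{2 H}{2 H} = 2 H \frac{1}{2 H} = 1$)
$I{\left(v \right)} = 1$
$J{\left(\left(I{\left(2 \right)} - 20\right) \left(-20\right) \right)} - 2014958 = - 17 \left(1 - 20\right) \left(-20\right) - 2014958 = - 17 \left(\left(-19\right) \left(-20\right)\right) - 2014958 = \left(-17\right) 380 - 2014958 = -6460 - 2014958 = -2021418$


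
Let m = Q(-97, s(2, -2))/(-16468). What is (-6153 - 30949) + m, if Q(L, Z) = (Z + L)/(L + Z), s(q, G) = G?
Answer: -610995737/16468 ≈ -37102.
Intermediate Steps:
Q(L, Z) = 1 (Q(L, Z) = (L + Z)/(L + Z) = 1)
m = -1/16468 (m = 1/(-16468) = 1*(-1/16468) = -1/16468 ≈ -6.0724e-5)
(-6153 - 30949) + m = (-6153 - 30949) - 1/16468 = -37102 - 1/16468 = -610995737/16468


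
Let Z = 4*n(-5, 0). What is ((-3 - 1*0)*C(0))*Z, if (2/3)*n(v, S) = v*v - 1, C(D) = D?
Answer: 0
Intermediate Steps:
n(v, S) = -3/2 + 3*v²/2 (n(v, S) = 3*(v*v - 1)/2 = 3*(v² - 1)/2 = 3*(-1 + v²)/2 = -3/2 + 3*v²/2)
Z = 144 (Z = 4*(-3/2 + (3/2)*(-5)²) = 4*(-3/2 + (3/2)*25) = 4*(-3/2 + 75/2) = 4*36 = 144)
((-3 - 1*0)*C(0))*Z = ((-3 - 1*0)*0)*144 = ((-3 + 0)*0)*144 = -3*0*144 = 0*144 = 0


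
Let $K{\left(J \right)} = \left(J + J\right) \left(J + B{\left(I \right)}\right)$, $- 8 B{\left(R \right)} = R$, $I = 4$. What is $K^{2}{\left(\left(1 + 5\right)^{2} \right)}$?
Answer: $6533136$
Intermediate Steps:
$B{\left(R \right)} = - \frac{R}{8}$
$K{\left(J \right)} = 2 J \left(- \frac{1}{2} + J\right)$ ($K{\left(J \right)} = \left(J + J\right) \left(J - \frac{1}{2}\right) = 2 J \left(J - \frac{1}{2}\right) = 2 J \left(- \frac{1}{2} + J\right)$)
$K^{2}{\left(\left(1 + 5\right)^{2} \right)} = \left(\left(1 + 5\right)^{2} \left(-1 + 2 \left(1 + 5\right)^{2}\right)\right)^{2} = \left(6^{2} \left(-1 + 2 \cdot 6^{2}\right)\right)^{2} = \left(36 \left(-1 + 2 \cdot 36\right)\right)^{2} = \left(36 \left(-1 + 72\right)\right)^{2} = \left(36 \cdot 71\right)^{2} = 2556^{2} = 6533136$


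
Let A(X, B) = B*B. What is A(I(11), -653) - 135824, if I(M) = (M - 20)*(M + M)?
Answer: 290585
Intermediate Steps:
I(M) = 2*M*(-20 + M) (I(M) = (-20 + M)*(2*M) = 2*M*(-20 + M))
A(X, B) = B²
A(I(11), -653) - 135824 = (-653)² - 135824 = 426409 - 135824 = 290585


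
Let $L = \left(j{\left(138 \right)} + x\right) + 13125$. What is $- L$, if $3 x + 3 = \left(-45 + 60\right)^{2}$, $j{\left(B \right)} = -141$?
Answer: $-13058$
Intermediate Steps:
$x = 74$ ($x = -1 + \frac{\left(-45 + 60\right)^{2}}{3} = -1 + \frac{15^{2}}{3} = -1 + \frac{1}{3} \cdot 225 = -1 + 75 = 74$)
$L = 13058$ ($L = \left(-141 + 74\right) + 13125 = -67 + 13125 = 13058$)
$- L = \left(-1\right) 13058 = -13058$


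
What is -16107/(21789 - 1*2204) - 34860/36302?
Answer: -90532101/50783905 ≈ -1.7827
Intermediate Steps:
-16107/(21789 - 1*2204) - 34860/36302 = -16107/(21789 - 2204) - 34860*1/36302 = -16107/19585 - 2490/2593 = -90532101/50783905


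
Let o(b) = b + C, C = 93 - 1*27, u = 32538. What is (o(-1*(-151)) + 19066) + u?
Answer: 51821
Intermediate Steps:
C = 66 (C = 93 - 27 = 66)
o(b) = 66 + b (o(b) = b + 66 = 66 + b)
(o(-1*(-151)) + 19066) + u = ((66 - 1*(-151)) + 19066) + 32538 = ((66 + 151) + 19066) + 32538 = (217 + 19066) + 32538 = 19283 + 32538 = 51821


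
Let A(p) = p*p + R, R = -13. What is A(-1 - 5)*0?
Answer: 0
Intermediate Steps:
A(p) = -13 + p**2 (A(p) = p*p - 13 = p**2 - 13 = -13 + p**2)
A(-1 - 5)*0 = (-13 + (-1 - 5)**2)*0 = (-13 + (-6)**2)*0 = (-13 + 36)*0 = 23*0 = 0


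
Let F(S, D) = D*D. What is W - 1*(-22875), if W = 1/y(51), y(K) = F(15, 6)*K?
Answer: 41998501/1836 ≈ 22875.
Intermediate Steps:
F(S, D) = D²
y(K) = 36*K (y(K) = 6²*K = 36*K)
W = 1/1836 (W = 1/(36*51) = 1/1836 ≈ 0.00054466)
W - 1*(-22875) = 1/1836 - 1*(-22875) = 1/1836 + 22875 = 41998501/1836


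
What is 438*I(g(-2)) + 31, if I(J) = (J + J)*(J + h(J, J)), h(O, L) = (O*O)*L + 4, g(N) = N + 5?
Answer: 89383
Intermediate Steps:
g(N) = 5 + N
h(O, L) = 4 + L*O**2 (h(O, L) = O**2*L + 4 = L*O**2 + 4 = 4 + L*O**2)
I(J) = 2*J*(4 + J + J**3) (I(J) = (J + J)*(J + (4 + J*J**2)) = (2*J)*(J + (4 + J**3)) = (2*J)*(4 + J + J**3) = 2*J*(4 + J + J**3))
438*I(g(-2)) + 31 = 438*(2*(5 - 2)*(4 + (5 - 2) + (5 - 2)**3)) + 31 = 438*(2*3*(4 + 3 + 3**3)) + 31 = 438*(2*3*(4 + 3 + 27)) + 31 = 438*(2*3*34) + 31 = 438*204 + 31 = 89352 + 31 = 89383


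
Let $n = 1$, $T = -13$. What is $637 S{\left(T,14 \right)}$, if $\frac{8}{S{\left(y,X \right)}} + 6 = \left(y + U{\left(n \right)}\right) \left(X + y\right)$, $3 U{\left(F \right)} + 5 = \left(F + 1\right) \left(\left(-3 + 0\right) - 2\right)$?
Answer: $- \frac{637}{3} \approx -212.33$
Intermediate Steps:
$U{\left(F \right)} = - \frac{10}{3} - \frac{5 F}{3}$ ($U{\left(F \right)} = - \frac{5}{3} + \frac{\left(F + 1\right) \left(\left(-3 + 0\right) - 2\right)}{3} = - \frac{5}{3} + \frac{\left(1 + F\right) \left(-3 - 2\right)}{3} = - \frac{5}{3} + \frac{\left(1 + F\right) \left(-5\right)}{3} = - \frac{5}{3} + \frac{-5 - 5 F}{3} = - \frac{5}{3} - \left(\frac{5}{3} + \frac{5 F}{3}\right) = - \frac{10}{3} - \frac{5 F}{3}$)
$S{\left(y,X \right)} = \frac{8}{-6 + \left(-5 + y\right) \left(X + y\right)}$ ($S{\left(y,X \right)} = \frac{8}{-6 + \left(y - 5\right) \left(X + y\right)} = \frac{8}{-6 + \left(-5 + y\right) \left(X + y\right)}$)
$637 S{\left(T,14 \right)} = 637 \frac{8}{-6 + \left(-13\right)^{2} - 70 - -65 + 14 \left(-13\right)} = 637 \frac{8}{-6 + 169 - 70 + 65 - 182} = 637 \frac{8}{-24} = 637 \cdot 8 \left(- \frac{1}{24}\right) = 637 \left(- \frac{1}{3}\right) = - \frac{637}{3}$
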